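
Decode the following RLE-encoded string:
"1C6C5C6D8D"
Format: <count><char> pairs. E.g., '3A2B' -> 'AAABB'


Expanding each <count><char> pair:
  1C -> 'C'
  6C -> 'CCCCCC'
  5C -> 'CCCCC'
  6D -> 'DDDDDD'
  8D -> 'DDDDDDDD'

Decoded = CCCCCCCCCCCCDDDDDDDDDDDDDD


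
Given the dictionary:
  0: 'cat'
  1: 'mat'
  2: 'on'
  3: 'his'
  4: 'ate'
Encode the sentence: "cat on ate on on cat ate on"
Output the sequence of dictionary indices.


Look up each word in the dictionary:
  'cat' -> 0
  'on' -> 2
  'ate' -> 4
  'on' -> 2
  'on' -> 2
  'cat' -> 0
  'ate' -> 4
  'on' -> 2

Encoded: [0, 2, 4, 2, 2, 0, 4, 2]


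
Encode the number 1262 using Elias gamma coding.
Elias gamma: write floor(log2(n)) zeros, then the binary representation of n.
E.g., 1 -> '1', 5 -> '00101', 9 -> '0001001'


num_bits = floor(log2(1262)) + 1 = 11
leading_zeros = num_bits - 1 = 10
binary(1262) = 10011101110

Elias gamma(1262) = '0000000000' + '10011101110' = 000000000010011101110 (21 bits)


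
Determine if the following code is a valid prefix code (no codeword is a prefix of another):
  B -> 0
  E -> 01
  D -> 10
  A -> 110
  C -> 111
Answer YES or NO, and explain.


Checking each pair (does one codeword prefix another?):
  B='0' vs E='01': prefix -- VIOLATION

NO -- this is NOT a valid prefix code. B (0) is a prefix of E (01).


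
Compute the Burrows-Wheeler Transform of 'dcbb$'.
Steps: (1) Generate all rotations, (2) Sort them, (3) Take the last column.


Rotations (sorted):
  0: $dcbb -> last char: b
  1: b$dcb -> last char: b
  2: bb$dc -> last char: c
  3: cbb$d -> last char: d
  4: dcbb$ -> last char: $


BWT = bbcd$


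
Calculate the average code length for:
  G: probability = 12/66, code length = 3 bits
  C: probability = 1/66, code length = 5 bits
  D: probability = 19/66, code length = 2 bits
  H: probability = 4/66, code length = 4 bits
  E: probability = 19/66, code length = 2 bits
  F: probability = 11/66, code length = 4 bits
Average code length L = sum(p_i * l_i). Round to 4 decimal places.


Weighted contributions p_i * l_i:
  G: (12/66) * 3 = 36/66
  C: (1/66) * 5 = 5/66
  D: (19/66) * 2 = 38/66
  H: (4/66) * 4 = 16/66
  E: (19/66) * 2 = 38/66
  F: (11/66) * 4 = 44/66
Sum = (36 + 5 + 38 + 16 + 38 + 44)/66 = 177/66

L = 177/66 = 2.6818 bits/symbol


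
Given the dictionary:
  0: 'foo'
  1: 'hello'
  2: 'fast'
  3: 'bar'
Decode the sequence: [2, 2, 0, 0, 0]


Look up each index in the dictionary:
  2 -> 'fast'
  2 -> 'fast'
  0 -> 'foo'
  0 -> 'foo'
  0 -> 'foo'

Decoded: "fast fast foo foo foo"


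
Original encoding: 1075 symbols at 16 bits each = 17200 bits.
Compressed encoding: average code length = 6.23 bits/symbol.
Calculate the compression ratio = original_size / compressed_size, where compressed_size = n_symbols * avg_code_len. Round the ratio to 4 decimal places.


original_size = n_symbols * orig_bits = 1075 * 16 = 17200 bits
compressed_size = n_symbols * avg_code_len = 1075 * 6.23 = 6697.25 bits
ratio = original_size / compressed_size = 17200 / 6697.25 = 2.5682

Compression ratio = 2.5682


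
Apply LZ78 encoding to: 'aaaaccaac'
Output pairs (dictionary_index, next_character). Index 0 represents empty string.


LZ78 encoding steps:
Dictionary: {0: ''}
Step 1: w='' (idx 0), next='a' -> output (0, 'a'), add 'a' as idx 1
Step 2: w='a' (idx 1), next='a' -> output (1, 'a'), add 'aa' as idx 2
Step 3: w='a' (idx 1), next='c' -> output (1, 'c'), add 'ac' as idx 3
Step 4: w='' (idx 0), next='c' -> output (0, 'c'), add 'c' as idx 4
Step 5: w='aa' (idx 2), next='c' -> output (2, 'c'), add 'aac' as idx 5


Encoded: [(0, 'a'), (1, 'a'), (1, 'c'), (0, 'c'), (2, 'c')]


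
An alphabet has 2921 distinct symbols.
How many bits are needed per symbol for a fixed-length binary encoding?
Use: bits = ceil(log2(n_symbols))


log2(2921) = 11.5122
Bracket: 2^11 = 2048 < 2921 <= 2^12 = 4096
So ceil(log2(2921)) = 12

bits = ceil(log2(2921)) = ceil(11.5122) = 12 bits


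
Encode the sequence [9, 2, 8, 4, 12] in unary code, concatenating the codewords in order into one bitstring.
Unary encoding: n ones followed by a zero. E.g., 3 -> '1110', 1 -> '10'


Encode each number as n ones followed by a terminating 0:
  9 -> 1111111110 (10 bits)
  2 -> 110 (3 bits)
  8 -> 111111110 (9 bits)
  4 -> 11110 (5 bits)
  12 -> 1111111111110 (13 bits)
Total length = 10 + 3 + 9 + 5 + 13 = 40 bits.

Unary([9, 2, 8, 4, 12]) = 1111111110110111111110111101111111111110 (40 bits)


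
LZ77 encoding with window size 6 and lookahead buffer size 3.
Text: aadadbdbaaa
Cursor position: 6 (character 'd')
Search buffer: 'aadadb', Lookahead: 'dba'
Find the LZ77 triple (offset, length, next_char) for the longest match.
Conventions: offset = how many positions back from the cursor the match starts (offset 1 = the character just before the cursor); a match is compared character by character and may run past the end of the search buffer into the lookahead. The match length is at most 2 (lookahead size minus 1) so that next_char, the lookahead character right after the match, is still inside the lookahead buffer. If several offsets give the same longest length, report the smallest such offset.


Try each offset into the search buffer:
  offset=1 (pos 5, char 'b'): match length 0
  offset=2 (pos 4, char 'd'): match length 2
  offset=3 (pos 3, char 'a'): match length 0
  offset=4 (pos 2, char 'd'): match length 1
  offset=5 (pos 1, char 'a'): match length 0
  offset=6 (pos 0, char 'a'): match length 0
Longest match has length 2 at offset 2.
next_char = character at position 6 + 2 = 8 -> 'a'

Best match: offset=2, length=2 (matching 'db' starting at position 4)
LZ77 triple: (2, 2, 'a')


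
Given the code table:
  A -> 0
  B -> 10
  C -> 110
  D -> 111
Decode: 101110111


Decoding:
10 -> B
111 -> D
0 -> A
111 -> D


Result: BDAD


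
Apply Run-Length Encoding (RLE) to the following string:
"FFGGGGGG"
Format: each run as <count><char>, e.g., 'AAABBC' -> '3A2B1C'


Scanning runs left to right:
  i=0: run of 'F' x 2 -> '2F'
  i=2: run of 'G' x 6 -> '6G'

RLE = 2F6G


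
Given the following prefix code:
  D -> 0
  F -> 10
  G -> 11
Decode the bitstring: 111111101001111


Decoding step by step:
Bits 11 -> G
Bits 11 -> G
Bits 11 -> G
Bits 10 -> F
Bits 10 -> F
Bits 0 -> D
Bits 11 -> G
Bits 11 -> G


Decoded message: GGGFFDGG


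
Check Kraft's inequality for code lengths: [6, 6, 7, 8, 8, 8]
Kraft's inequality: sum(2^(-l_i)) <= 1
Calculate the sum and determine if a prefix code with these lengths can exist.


Sum = 2^(-6) + 2^(-6) + 2^(-7) + 2^(-8) + 2^(-8) + 2^(-8)
    = 0.015625 + 0.015625 + 0.0078125 + 0.00390625 + 0.00390625 + 0.00390625
    = 13/256 = 0.05078125
Since 0.05078125 <= 1, Kraft's inequality IS satisfied.
A prefix code with these lengths CAN exist.

Kraft sum = 0.05078125. Satisfied.


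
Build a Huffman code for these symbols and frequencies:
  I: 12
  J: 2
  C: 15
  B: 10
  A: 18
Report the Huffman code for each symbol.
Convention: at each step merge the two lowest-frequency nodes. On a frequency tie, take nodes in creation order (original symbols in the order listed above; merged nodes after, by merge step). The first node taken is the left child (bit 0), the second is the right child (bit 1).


Huffman tree construction:
Step 1: Merge J(2) + B(10) = 12
Step 2: Merge I(12) + (J+B)(12) = 24
Step 3: Merge C(15) + A(18) = 33
Step 4: Merge (I+(J+B))(24) + (C+A)(33) = 57
Read each symbol's code off the tree from the root (left child = 0, right child = 1).

Codes:
  I: 00 (length 2)
  J: 010 (length 3)
  C: 10 (length 2)
  B: 011 (length 3)
  A: 11 (length 2)
Average code length: 126/57 = 2.2105 bits/symbol


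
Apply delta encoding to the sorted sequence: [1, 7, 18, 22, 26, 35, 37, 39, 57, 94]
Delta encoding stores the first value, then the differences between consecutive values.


First value: 1
Deltas:
  7 - 1 = 6
  18 - 7 = 11
  22 - 18 = 4
  26 - 22 = 4
  35 - 26 = 9
  37 - 35 = 2
  39 - 37 = 2
  57 - 39 = 18
  94 - 57 = 37


Delta encoded: [1, 6, 11, 4, 4, 9, 2, 2, 18, 37]


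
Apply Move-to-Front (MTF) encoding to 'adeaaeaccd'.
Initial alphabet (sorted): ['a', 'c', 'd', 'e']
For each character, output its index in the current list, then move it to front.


MTF encoding:
'a': index 0 in ['a', 'c', 'd', 'e'] -> ['a', 'c', 'd', 'e']
'd': index 2 in ['a', 'c', 'd', 'e'] -> ['d', 'a', 'c', 'e']
'e': index 3 in ['d', 'a', 'c', 'e'] -> ['e', 'd', 'a', 'c']
'a': index 2 in ['e', 'd', 'a', 'c'] -> ['a', 'e', 'd', 'c']
'a': index 0 in ['a', 'e', 'd', 'c'] -> ['a', 'e', 'd', 'c']
'e': index 1 in ['a', 'e', 'd', 'c'] -> ['e', 'a', 'd', 'c']
'a': index 1 in ['e', 'a', 'd', 'c'] -> ['a', 'e', 'd', 'c']
'c': index 3 in ['a', 'e', 'd', 'c'] -> ['c', 'a', 'e', 'd']
'c': index 0 in ['c', 'a', 'e', 'd'] -> ['c', 'a', 'e', 'd']
'd': index 3 in ['c', 'a', 'e', 'd'] -> ['d', 'c', 'a', 'e']


Output: [0, 2, 3, 2, 0, 1, 1, 3, 0, 3]


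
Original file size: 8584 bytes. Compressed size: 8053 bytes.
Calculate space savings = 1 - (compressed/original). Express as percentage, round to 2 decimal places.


ratio = compressed/original = 8053/8584 = 0.938141
savings = 1 - ratio = 1 - 0.938141 = 0.061859
as a percentage: 0.061859 * 100 = 6.19%

Space savings = 1 - 8053/8584 = 6.19%


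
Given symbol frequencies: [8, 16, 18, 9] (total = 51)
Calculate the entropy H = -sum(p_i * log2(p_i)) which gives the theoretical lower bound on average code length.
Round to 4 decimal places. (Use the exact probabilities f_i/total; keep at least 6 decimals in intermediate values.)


Per-symbol terms -p_i * log2(p_i) with p_i = f_i/51:
  p = 8/51 = 0.156863: log2(p) = -2.672425, -p*log2(p) = 0.419204
  p = 16/51 = 0.313725: log2(p) = -1.672425, -p*log2(p) = 0.524682
  p = 18/51 = 0.352941: log2(p) = -1.502500, -p*log2(p) = 0.530294
  p = 9/51 = 0.176471: log2(p) = -2.502500, -p*log2(p) = 0.441618
H = 0.419204 + 0.524682 + 0.530294 + 0.441618 = 1.915798

H = 1.9158 bits/symbol


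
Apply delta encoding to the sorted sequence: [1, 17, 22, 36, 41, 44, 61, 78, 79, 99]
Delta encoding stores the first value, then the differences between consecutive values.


First value: 1
Deltas:
  17 - 1 = 16
  22 - 17 = 5
  36 - 22 = 14
  41 - 36 = 5
  44 - 41 = 3
  61 - 44 = 17
  78 - 61 = 17
  79 - 78 = 1
  99 - 79 = 20


Delta encoded: [1, 16, 5, 14, 5, 3, 17, 17, 1, 20]


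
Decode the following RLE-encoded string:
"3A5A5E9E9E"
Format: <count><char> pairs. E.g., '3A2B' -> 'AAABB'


Expanding each <count><char> pair:
  3A -> 'AAA'
  5A -> 'AAAAA'
  5E -> 'EEEEE'
  9E -> 'EEEEEEEEE'
  9E -> 'EEEEEEEEE'

Decoded = AAAAAAAAEEEEEEEEEEEEEEEEEEEEEEE


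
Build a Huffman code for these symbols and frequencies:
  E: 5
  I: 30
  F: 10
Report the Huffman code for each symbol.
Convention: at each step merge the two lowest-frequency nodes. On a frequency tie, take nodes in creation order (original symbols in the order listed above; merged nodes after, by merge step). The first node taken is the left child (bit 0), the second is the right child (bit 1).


Huffman tree construction:
Step 1: Merge E(5) + F(10) = 15
Step 2: Merge (E+F)(15) + I(30) = 45
Read each symbol's code off the tree from the root (left child = 0, right child = 1).

Codes:
  E: 00 (length 2)
  I: 1 (length 1)
  F: 01 (length 2)
Average code length: 60/45 = 1.3333 bits/symbol


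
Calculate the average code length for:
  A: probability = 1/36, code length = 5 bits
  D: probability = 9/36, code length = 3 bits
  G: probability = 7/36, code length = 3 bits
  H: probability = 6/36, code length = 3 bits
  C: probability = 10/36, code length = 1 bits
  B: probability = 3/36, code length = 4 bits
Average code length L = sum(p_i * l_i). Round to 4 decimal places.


Weighted contributions p_i * l_i:
  A: (1/36) * 5 = 5/36
  D: (9/36) * 3 = 27/36
  G: (7/36) * 3 = 21/36
  H: (6/36) * 3 = 18/36
  C: (10/36) * 1 = 10/36
  B: (3/36) * 4 = 12/36
Sum = (5 + 27 + 21 + 18 + 10 + 12)/36 = 93/36

L = 93/36 = 2.5833 bits/symbol


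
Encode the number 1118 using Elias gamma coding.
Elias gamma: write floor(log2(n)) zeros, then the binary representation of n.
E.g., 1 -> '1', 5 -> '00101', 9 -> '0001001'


num_bits = floor(log2(1118)) + 1 = 11
leading_zeros = num_bits - 1 = 10
binary(1118) = 10001011110

Elias gamma(1118) = '0000000000' + '10001011110' = 000000000010001011110 (21 bits)


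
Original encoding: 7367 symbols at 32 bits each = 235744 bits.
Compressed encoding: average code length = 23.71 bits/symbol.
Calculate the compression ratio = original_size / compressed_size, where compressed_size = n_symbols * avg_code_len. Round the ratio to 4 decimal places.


original_size = n_symbols * orig_bits = 7367 * 32 = 235744 bits
compressed_size = n_symbols * avg_code_len = 7367 * 23.71 = 174671.57 bits
ratio = original_size / compressed_size = 235744 / 174671.57 = 1.3496

Compression ratio = 1.3496


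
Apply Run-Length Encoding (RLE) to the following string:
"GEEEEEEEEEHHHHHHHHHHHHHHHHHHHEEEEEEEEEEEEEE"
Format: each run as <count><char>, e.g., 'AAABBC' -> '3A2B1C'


Scanning runs left to right:
  i=0: run of 'G' x 1 -> '1G'
  i=1: run of 'E' x 9 -> '9E'
  i=10: run of 'H' x 19 -> '19H'
  i=29: run of 'E' x 14 -> '14E'

RLE = 1G9E19H14E


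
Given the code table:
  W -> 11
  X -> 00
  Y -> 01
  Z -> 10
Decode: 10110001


Decoding:
10 -> Z
11 -> W
00 -> X
01 -> Y


Result: ZWXY


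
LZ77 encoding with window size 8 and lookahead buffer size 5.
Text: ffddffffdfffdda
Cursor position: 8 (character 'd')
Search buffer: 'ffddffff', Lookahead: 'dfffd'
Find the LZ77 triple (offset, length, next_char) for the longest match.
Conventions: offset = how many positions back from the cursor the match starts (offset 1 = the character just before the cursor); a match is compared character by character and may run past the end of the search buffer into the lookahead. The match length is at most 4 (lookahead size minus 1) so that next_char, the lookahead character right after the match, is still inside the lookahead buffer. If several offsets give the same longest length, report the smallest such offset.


Try each offset into the search buffer:
  offset=1 (pos 7, char 'f'): match length 0
  offset=2 (pos 6, char 'f'): match length 0
  offset=3 (pos 5, char 'f'): match length 0
  offset=4 (pos 4, char 'f'): match length 0
  offset=5 (pos 3, char 'd'): match length 4
  offset=6 (pos 2, char 'd'): match length 1
  offset=7 (pos 1, char 'f'): match length 0
  offset=8 (pos 0, char 'f'): match length 0
Longest match has length 4 at offset 5.
next_char = character at position 8 + 4 = 12 -> 'd'

Best match: offset=5, length=4 (matching 'dfff' starting at position 3)
LZ77 triple: (5, 4, 'd')


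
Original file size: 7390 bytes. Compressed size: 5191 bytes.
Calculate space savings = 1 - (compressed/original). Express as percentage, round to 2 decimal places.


ratio = compressed/original = 5191/7390 = 0.702436
savings = 1 - ratio = 1 - 0.702436 = 0.297564
as a percentage: 0.297564 * 100 = 29.76%

Space savings = 1 - 5191/7390 = 29.76%


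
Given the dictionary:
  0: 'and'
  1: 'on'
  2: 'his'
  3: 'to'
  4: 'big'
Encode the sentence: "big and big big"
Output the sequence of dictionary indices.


Look up each word in the dictionary:
  'big' -> 4
  'and' -> 0
  'big' -> 4
  'big' -> 4

Encoded: [4, 0, 4, 4]


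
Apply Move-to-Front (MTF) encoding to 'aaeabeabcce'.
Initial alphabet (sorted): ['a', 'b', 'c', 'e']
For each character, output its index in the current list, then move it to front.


MTF encoding:
'a': index 0 in ['a', 'b', 'c', 'e'] -> ['a', 'b', 'c', 'e']
'a': index 0 in ['a', 'b', 'c', 'e'] -> ['a', 'b', 'c', 'e']
'e': index 3 in ['a', 'b', 'c', 'e'] -> ['e', 'a', 'b', 'c']
'a': index 1 in ['e', 'a', 'b', 'c'] -> ['a', 'e', 'b', 'c']
'b': index 2 in ['a', 'e', 'b', 'c'] -> ['b', 'a', 'e', 'c']
'e': index 2 in ['b', 'a', 'e', 'c'] -> ['e', 'b', 'a', 'c']
'a': index 2 in ['e', 'b', 'a', 'c'] -> ['a', 'e', 'b', 'c']
'b': index 2 in ['a', 'e', 'b', 'c'] -> ['b', 'a', 'e', 'c']
'c': index 3 in ['b', 'a', 'e', 'c'] -> ['c', 'b', 'a', 'e']
'c': index 0 in ['c', 'b', 'a', 'e'] -> ['c', 'b', 'a', 'e']
'e': index 3 in ['c', 'b', 'a', 'e'] -> ['e', 'c', 'b', 'a']


Output: [0, 0, 3, 1, 2, 2, 2, 2, 3, 0, 3]


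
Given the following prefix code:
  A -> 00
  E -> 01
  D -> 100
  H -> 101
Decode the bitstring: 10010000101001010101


Decoding step by step:
Bits 100 -> D
Bits 100 -> D
Bits 00 -> A
Bits 101 -> H
Bits 00 -> A
Bits 101 -> H
Bits 01 -> E
Bits 01 -> E


Decoded message: DDAHAHEE


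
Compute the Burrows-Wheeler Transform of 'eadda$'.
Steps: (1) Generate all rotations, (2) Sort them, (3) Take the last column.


Rotations (sorted):
  0: $eadda -> last char: a
  1: a$eadd -> last char: d
  2: adda$e -> last char: e
  3: da$ead -> last char: d
  4: dda$ea -> last char: a
  5: eadda$ -> last char: $


BWT = adeda$


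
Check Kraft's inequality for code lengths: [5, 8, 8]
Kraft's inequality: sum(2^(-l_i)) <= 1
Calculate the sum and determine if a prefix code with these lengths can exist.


Sum = 2^(-5) + 2^(-8) + 2^(-8)
    = 0.03125 + 0.00390625 + 0.00390625
    = 10/256 = 0.0390625
Since 0.0390625 <= 1, Kraft's inequality IS satisfied.
A prefix code with these lengths CAN exist.

Kraft sum = 0.0390625. Satisfied.


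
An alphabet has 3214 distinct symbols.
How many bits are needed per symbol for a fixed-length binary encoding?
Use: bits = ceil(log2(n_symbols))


log2(3214) = 11.6502
Bracket: 2^11 = 2048 < 3214 <= 2^12 = 4096
So ceil(log2(3214)) = 12

bits = ceil(log2(3214)) = ceil(11.6502) = 12 bits


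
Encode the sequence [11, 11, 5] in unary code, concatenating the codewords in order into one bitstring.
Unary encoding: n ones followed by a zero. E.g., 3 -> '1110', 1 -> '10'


Encode each number as n ones followed by a terminating 0:
  11 -> 111111111110 (12 bits)
  11 -> 111111111110 (12 bits)
  5 -> 111110 (6 bits)
Total length = 12 + 12 + 6 = 30 bits.

Unary([11, 11, 5]) = 111111111110111111111110111110 (30 bits)


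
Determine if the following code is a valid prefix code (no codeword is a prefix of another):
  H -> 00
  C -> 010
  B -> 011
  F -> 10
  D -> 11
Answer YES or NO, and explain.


Checking each pair (does one codeword prefix another?):
  H='00' vs C='010': no prefix
  H='00' vs B='011': no prefix
  H='00' vs F='10': no prefix
  H='00' vs D='11': no prefix
  C='010' vs H='00': no prefix
  C='010' vs B='011': no prefix
  C='010' vs F='10': no prefix
  C='010' vs D='11': no prefix
  B='011' vs H='00': no prefix
  B='011' vs C='010': no prefix
  B='011' vs F='10': no prefix
  B='011' vs D='11': no prefix
  F='10' vs H='00': no prefix
  F='10' vs C='010': no prefix
  F='10' vs B='011': no prefix
  F='10' vs D='11': no prefix
  D='11' vs H='00': no prefix
  D='11' vs C='010': no prefix
  D='11' vs B='011': no prefix
  D='11' vs F='10': no prefix
No violation found over all pairs.

YES -- this is a valid prefix code. No codeword is a prefix of any other codeword.


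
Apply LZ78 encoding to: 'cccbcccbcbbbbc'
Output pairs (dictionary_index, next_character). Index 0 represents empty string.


LZ78 encoding steps:
Dictionary: {0: ''}
Step 1: w='' (idx 0), next='c' -> output (0, 'c'), add 'c' as idx 1
Step 2: w='c' (idx 1), next='c' -> output (1, 'c'), add 'cc' as idx 2
Step 3: w='' (idx 0), next='b' -> output (0, 'b'), add 'b' as idx 3
Step 4: w='cc' (idx 2), next='c' -> output (2, 'c'), add 'ccc' as idx 4
Step 5: w='b' (idx 3), next='c' -> output (3, 'c'), add 'bc' as idx 5
Step 6: w='b' (idx 3), next='b' -> output (3, 'b'), add 'bb' as idx 6
Step 7: w='bb' (idx 6), next='c' -> output (6, 'c'), add 'bbc' as idx 7


Encoded: [(0, 'c'), (1, 'c'), (0, 'b'), (2, 'c'), (3, 'c'), (3, 'b'), (6, 'c')]


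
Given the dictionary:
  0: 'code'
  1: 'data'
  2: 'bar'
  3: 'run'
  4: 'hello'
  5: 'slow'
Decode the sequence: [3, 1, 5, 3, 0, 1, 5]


Look up each index in the dictionary:
  3 -> 'run'
  1 -> 'data'
  5 -> 'slow'
  3 -> 'run'
  0 -> 'code'
  1 -> 'data'
  5 -> 'slow'

Decoded: "run data slow run code data slow"


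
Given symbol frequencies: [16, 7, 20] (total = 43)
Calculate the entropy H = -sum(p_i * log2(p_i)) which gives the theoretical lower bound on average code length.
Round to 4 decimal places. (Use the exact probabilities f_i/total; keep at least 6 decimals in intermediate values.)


Per-symbol terms -p_i * log2(p_i) with p_i = f_i/43:
  p = 16/43 = 0.372093: log2(p) = -1.426265, -p*log2(p) = 0.530703
  p = 7/43 = 0.162791: log2(p) = -2.618910, -p*log2(p) = 0.426334
  p = 20/43 = 0.465116: log2(p) = -1.104337, -p*log2(p) = 0.513645
H = 0.530703 + 0.426334 + 0.513645 = 1.470682

H = 1.4707 bits/symbol


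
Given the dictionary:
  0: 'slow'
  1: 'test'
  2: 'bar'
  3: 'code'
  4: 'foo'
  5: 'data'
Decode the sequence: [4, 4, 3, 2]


Look up each index in the dictionary:
  4 -> 'foo'
  4 -> 'foo'
  3 -> 'code'
  2 -> 'bar'

Decoded: "foo foo code bar"


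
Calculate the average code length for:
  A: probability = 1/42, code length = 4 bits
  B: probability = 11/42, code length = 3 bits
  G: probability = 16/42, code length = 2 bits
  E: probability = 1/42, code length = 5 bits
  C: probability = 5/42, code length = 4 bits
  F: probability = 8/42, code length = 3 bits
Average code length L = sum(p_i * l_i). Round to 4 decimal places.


Weighted contributions p_i * l_i:
  A: (1/42) * 4 = 4/42
  B: (11/42) * 3 = 33/42
  G: (16/42) * 2 = 32/42
  E: (1/42) * 5 = 5/42
  C: (5/42) * 4 = 20/42
  F: (8/42) * 3 = 24/42
Sum = (4 + 33 + 32 + 5 + 20 + 24)/42 = 118/42

L = 118/42 = 2.8095 bits/symbol


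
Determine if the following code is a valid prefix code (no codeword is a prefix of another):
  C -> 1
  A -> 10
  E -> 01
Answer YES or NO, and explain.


Checking each pair (does one codeword prefix another?):
  C='1' vs A='10': prefix -- VIOLATION

NO -- this is NOT a valid prefix code. C (1) is a prefix of A (10).


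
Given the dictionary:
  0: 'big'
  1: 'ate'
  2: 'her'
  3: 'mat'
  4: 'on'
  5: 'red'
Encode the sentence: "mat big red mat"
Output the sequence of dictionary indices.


Look up each word in the dictionary:
  'mat' -> 3
  'big' -> 0
  'red' -> 5
  'mat' -> 3

Encoded: [3, 0, 5, 3]


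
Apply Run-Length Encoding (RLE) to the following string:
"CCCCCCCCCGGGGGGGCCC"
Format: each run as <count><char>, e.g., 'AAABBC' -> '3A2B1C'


Scanning runs left to right:
  i=0: run of 'C' x 9 -> '9C'
  i=9: run of 'G' x 7 -> '7G'
  i=16: run of 'C' x 3 -> '3C'

RLE = 9C7G3C


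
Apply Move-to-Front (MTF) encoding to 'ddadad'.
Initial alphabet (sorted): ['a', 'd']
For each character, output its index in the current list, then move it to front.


MTF encoding:
'd': index 1 in ['a', 'd'] -> ['d', 'a']
'd': index 0 in ['d', 'a'] -> ['d', 'a']
'a': index 1 in ['d', 'a'] -> ['a', 'd']
'd': index 1 in ['a', 'd'] -> ['d', 'a']
'a': index 1 in ['d', 'a'] -> ['a', 'd']
'd': index 1 in ['a', 'd'] -> ['d', 'a']


Output: [1, 0, 1, 1, 1, 1]


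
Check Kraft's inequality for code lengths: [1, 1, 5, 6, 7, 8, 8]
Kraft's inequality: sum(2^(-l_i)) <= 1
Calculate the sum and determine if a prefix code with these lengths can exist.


Sum = 2^(-1) + 2^(-1) + 2^(-5) + 2^(-6) + 2^(-7) + 2^(-8) + 2^(-8)
    = 0.5 + 0.5 + 0.03125 + 0.015625 + 0.0078125 + 0.00390625 + 0.00390625
    = 272/256 = 1.0625
Since 1.0625 > 1, Kraft's inequality is NOT satisfied.
A prefix code with these lengths CANNOT exist.

Kraft sum = 1.0625. Not satisfied.


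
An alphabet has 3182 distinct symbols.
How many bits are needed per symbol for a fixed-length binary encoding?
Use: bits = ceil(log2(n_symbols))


log2(3182) = 11.6357
Bracket: 2^11 = 2048 < 3182 <= 2^12 = 4096
So ceil(log2(3182)) = 12

bits = ceil(log2(3182)) = ceil(11.6357) = 12 bits


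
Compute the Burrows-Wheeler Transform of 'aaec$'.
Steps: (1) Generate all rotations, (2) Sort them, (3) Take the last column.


Rotations (sorted):
  0: $aaec -> last char: c
  1: aaec$ -> last char: $
  2: aec$a -> last char: a
  3: c$aae -> last char: e
  4: ec$aa -> last char: a


BWT = c$aea


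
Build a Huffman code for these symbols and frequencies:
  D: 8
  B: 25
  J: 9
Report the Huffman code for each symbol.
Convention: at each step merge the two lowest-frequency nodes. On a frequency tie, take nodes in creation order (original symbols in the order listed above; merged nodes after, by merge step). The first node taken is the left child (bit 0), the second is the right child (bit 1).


Huffman tree construction:
Step 1: Merge D(8) + J(9) = 17
Step 2: Merge (D+J)(17) + B(25) = 42
Read each symbol's code off the tree from the root (left child = 0, right child = 1).

Codes:
  D: 00 (length 2)
  B: 1 (length 1)
  J: 01 (length 2)
Average code length: 59/42 = 1.4048 bits/symbol


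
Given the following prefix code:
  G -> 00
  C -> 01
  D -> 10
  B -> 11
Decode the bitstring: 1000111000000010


Decoding step by step:
Bits 10 -> D
Bits 00 -> G
Bits 11 -> B
Bits 10 -> D
Bits 00 -> G
Bits 00 -> G
Bits 00 -> G
Bits 10 -> D


Decoded message: DGBDGGGD


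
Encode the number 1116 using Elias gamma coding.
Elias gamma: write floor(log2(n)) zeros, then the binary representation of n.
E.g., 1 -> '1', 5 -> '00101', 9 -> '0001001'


num_bits = floor(log2(1116)) + 1 = 11
leading_zeros = num_bits - 1 = 10
binary(1116) = 10001011100

Elias gamma(1116) = '0000000000' + '10001011100' = 000000000010001011100 (21 bits)


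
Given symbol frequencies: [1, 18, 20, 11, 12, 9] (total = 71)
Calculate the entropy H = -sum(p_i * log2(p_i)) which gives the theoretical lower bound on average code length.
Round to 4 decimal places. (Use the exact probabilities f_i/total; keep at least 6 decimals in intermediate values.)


Per-symbol terms -p_i * log2(p_i) with p_i = f_i/71:
  p = 1/71 = 0.014085: log2(p) = -6.149747, -p*log2(p) = 0.086616
  p = 18/71 = 0.253521: log2(p) = -1.979822, -p*log2(p) = 0.501927
  p = 20/71 = 0.281690: log2(p) = -1.827819, -p*log2(p) = 0.514879
  p = 11/71 = 0.154930: log2(p) = -2.690316, -p*log2(p) = 0.416809
  p = 12/71 = 0.169014: log2(p) = -2.564785, -p*log2(p) = 0.433485
  p = 9/71 = 0.126761: log2(p) = -2.979822, -p*log2(p) = 0.377724
H = 0.086616 + 0.501927 + 0.514879 + 0.416809 + 0.433485 + 0.377724 = 2.331440

H = 2.3314 bits/symbol


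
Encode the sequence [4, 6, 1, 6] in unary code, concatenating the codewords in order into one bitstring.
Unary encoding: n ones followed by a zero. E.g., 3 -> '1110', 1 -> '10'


Encode each number as n ones followed by a terminating 0:
  4 -> 11110 (5 bits)
  6 -> 1111110 (7 bits)
  1 -> 10 (2 bits)
  6 -> 1111110 (7 bits)
Total length = 5 + 7 + 2 + 7 = 21 bits.

Unary([4, 6, 1, 6]) = 111101111110101111110 (21 bits)


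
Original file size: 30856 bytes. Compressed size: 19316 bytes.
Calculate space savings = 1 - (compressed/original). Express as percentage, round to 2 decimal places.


ratio = compressed/original = 19316/30856 = 0.626005
savings = 1 - ratio = 1 - 0.626005 = 0.373995
as a percentage: 0.373995 * 100 = 37.4%

Space savings = 1 - 19316/30856 = 37.4%


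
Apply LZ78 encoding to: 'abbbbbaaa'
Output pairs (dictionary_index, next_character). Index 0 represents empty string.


LZ78 encoding steps:
Dictionary: {0: ''}
Step 1: w='' (idx 0), next='a' -> output (0, 'a'), add 'a' as idx 1
Step 2: w='' (idx 0), next='b' -> output (0, 'b'), add 'b' as idx 2
Step 3: w='b' (idx 2), next='b' -> output (2, 'b'), add 'bb' as idx 3
Step 4: w='bb' (idx 3), next='a' -> output (3, 'a'), add 'bba' as idx 4
Step 5: w='a' (idx 1), next='a' -> output (1, 'a'), add 'aa' as idx 5


Encoded: [(0, 'a'), (0, 'b'), (2, 'b'), (3, 'a'), (1, 'a')]


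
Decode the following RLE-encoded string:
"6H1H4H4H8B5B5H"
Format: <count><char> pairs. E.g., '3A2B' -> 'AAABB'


Expanding each <count><char> pair:
  6H -> 'HHHHHH'
  1H -> 'H'
  4H -> 'HHHH'
  4H -> 'HHHH'
  8B -> 'BBBBBBBB'
  5B -> 'BBBBB'
  5H -> 'HHHHH'

Decoded = HHHHHHHHHHHHHHHBBBBBBBBBBBBBHHHHH


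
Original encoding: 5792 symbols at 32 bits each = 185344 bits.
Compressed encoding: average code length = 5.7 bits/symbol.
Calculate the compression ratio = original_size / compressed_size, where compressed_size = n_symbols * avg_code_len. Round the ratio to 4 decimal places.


original_size = n_symbols * orig_bits = 5792 * 32 = 185344 bits
compressed_size = n_symbols * avg_code_len = 5792 * 5.7 = 33014.4 bits
ratio = original_size / compressed_size = 185344 / 33014.4 = 5.614

Compression ratio = 5.614


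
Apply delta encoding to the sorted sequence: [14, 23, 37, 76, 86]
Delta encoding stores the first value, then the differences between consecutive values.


First value: 14
Deltas:
  23 - 14 = 9
  37 - 23 = 14
  76 - 37 = 39
  86 - 76 = 10


Delta encoded: [14, 9, 14, 39, 10]


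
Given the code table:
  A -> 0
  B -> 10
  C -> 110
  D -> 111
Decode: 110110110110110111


Decoding:
110 -> C
110 -> C
110 -> C
110 -> C
110 -> C
111 -> D


Result: CCCCCD


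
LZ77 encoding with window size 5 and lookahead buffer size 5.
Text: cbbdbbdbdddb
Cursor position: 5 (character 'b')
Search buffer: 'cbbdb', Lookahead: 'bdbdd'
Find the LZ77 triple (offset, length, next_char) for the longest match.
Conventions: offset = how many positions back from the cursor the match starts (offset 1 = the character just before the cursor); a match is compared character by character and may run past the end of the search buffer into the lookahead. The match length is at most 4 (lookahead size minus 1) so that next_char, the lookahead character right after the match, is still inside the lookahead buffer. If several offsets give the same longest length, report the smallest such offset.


Try each offset into the search buffer:
  offset=1 (pos 4, char 'b'): match length 1
  offset=2 (pos 3, char 'd'): match length 0
  offset=3 (pos 2, char 'b'): match length 3
  offset=4 (pos 1, char 'b'): match length 1
  offset=5 (pos 0, char 'c'): match length 0
Longest match has length 3 at offset 3.
next_char = character at position 5 + 3 = 8 -> 'd'

Best match: offset=3, length=3 (matching 'bdb' starting at position 2)
LZ77 triple: (3, 3, 'd')


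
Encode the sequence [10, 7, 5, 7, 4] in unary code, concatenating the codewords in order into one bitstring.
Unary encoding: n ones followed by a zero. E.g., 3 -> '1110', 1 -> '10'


Encode each number as n ones followed by a terminating 0:
  10 -> 11111111110 (11 bits)
  7 -> 11111110 (8 bits)
  5 -> 111110 (6 bits)
  7 -> 11111110 (8 bits)
  4 -> 11110 (5 bits)
Total length = 11 + 8 + 6 + 8 + 5 = 38 bits.

Unary([10, 7, 5, 7, 4]) = 11111111110111111101111101111111011110 (38 bits)


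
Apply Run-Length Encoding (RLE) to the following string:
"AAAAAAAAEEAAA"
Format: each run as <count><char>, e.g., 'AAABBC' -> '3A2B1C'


Scanning runs left to right:
  i=0: run of 'A' x 8 -> '8A'
  i=8: run of 'E' x 2 -> '2E'
  i=10: run of 'A' x 3 -> '3A'

RLE = 8A2E3A


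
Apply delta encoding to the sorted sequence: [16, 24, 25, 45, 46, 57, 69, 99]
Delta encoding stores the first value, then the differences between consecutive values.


First value: 16
Deltas:
  24 - 16 = 8
  25 - 24 = 1
  45 - 25 = 20
  46 - 45 = 1
  57 - 46 = 11
  69 - 57 = 12
  99 - 69 = 30


Delta encoded: [16, 8, 1, 20, 1, 11, 12, 30]


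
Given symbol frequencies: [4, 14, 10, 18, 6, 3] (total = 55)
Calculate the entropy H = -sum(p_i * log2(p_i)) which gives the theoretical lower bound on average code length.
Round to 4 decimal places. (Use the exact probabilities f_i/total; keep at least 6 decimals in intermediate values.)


Per-symbol terms -p_i * log2(p_i) with p_i = f_i/55:
  p = 4/55 = 0.072727: log2(p) = -3.781360, -p*log2(p) = 0.275008
  p = 14/55 = 0.254545: log2(p) = -1.974005, -p*log2(p) = 0.502474
  p = 10/55 = 0.181818: log2(p) = -2.459432, -p*log2(p) = 0.447169
  p = 18/55 = 0.327273: log2(p) = -1.611435, -p*log2(p) = 0.527379
  p = 6/55 = 0.109091: log2(p) = -3.196397, -p*log2(p) = 0.348698
  p = 3/55 = 0.054545: log2(p) = -4.196397, -p*log2(p) = 0.228894
H = 0.275008 + 0.502474 + 0.447169 + 0.527379 + 0.348698 + 0.228894 = 2.329622

H = 2.3296 bits/symbol


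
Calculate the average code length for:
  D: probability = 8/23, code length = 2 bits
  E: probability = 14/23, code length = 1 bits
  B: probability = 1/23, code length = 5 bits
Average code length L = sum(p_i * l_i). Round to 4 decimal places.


Weighted contributions p_i * l_i:
  D: (8/23) * 2 = 16/23
  E: (14/23) * 1 = 14/23
  B: (1/23) * 5 = 5/23
Sum = (16 + 14 + 5)/23 = 35/23

L = 35/23 = 1.5217 bits/symbol


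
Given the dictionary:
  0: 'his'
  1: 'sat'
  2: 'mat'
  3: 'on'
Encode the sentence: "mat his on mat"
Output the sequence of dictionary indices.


Look up each word in the dictionary:
  'mat' -> 2
  'his' -> 0
  'on' -> 3
  'mat' -> 2

Encoded: [2, 0, 3, 2]


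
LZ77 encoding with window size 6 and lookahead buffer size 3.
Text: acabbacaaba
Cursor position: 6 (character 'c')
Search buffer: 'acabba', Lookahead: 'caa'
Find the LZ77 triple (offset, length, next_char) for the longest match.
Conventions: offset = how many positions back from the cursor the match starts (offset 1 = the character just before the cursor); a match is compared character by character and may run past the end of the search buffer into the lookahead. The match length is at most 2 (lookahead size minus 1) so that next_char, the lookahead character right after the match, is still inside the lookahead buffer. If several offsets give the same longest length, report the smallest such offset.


Try each offset into the search buffer:
  offset=1 (pos 5, char 'a'): match length 0
  offset=2 (pos 4, char 'b'): match length 0
  offset=3 (pos 3, char 'b'): match length 0
  offset=4 (pos 2, char 'a'): match length 0
  offset=5 (pos 1, char 'c'): match length 2
  offset=6 (pos 0, char 'a'): match length 0
Longest match has length 2 at offset 5.
next_char = character at position 6 + 2 = 8 -> 'a'

Best match: offset=5, length=2 (matching 'ca' starting at position 1)
LZ77 triple: (5, 2, 'a')


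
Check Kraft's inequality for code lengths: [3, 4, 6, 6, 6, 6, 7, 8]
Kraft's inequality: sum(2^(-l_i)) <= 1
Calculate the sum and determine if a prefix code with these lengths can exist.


Sum = 2^(-3) + 2^(-4) + 2^(-6) + 2^(-6) + 2^(-6) + 2^(-6) + 2^(-7) + 2^(-8)
    = 0.125 + 0.0625 + 0.015625 + 0.015625 + 0.015625 + 0.015625 + 0.0078125 + 0.00390625
    = 67/256 = 0.26171875
Since 0.26171875 <= 1, Kraft's inequality IS satisfied.
A prefix code with these lengths CAN exist.

Kraft sum = 0.26171875. Satisfied.


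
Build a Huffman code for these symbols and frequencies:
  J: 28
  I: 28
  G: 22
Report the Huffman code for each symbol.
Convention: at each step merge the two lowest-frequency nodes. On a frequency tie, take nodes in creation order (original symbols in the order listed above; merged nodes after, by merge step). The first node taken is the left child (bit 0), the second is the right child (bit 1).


Huffman tree construction:
Step 1: Merge G(22) + J(28) = 50
Step 2: Merge I(28) + (G+J)(50) = 78
Read each symbol's code off the tree from the root (left child = 0, right child = 1).

Codes:
  J: 11 (length 2)
  I: 0 (length 1)
  G: 10 (length 2)
Average code length: 128/78 = 1.6410 bits/symbol


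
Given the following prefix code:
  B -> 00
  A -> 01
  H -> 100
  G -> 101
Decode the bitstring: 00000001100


Decoding step by step:
Bits 00 -> B
Bits 00 -> B
Bits 00 -> B
Bits 01 -> A
Bits 100 -> H


Decoded message: BBBAH


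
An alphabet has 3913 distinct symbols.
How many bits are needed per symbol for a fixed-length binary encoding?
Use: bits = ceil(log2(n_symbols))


log2(3913) = 11.9341
Bracket: 2^11 = 2048 < 3913 <= 2^12 = 4096
So ceil(log2(3913)) = 12

bits = ceil(log2(3913)) = ceil(11.9341) = 12 bits


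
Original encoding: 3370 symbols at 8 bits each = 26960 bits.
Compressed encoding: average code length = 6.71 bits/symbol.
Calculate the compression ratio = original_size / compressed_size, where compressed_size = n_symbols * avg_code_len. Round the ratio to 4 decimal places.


original_size = n_symbols * orig_bits = 3370 * 8 = 26960 bits
compressed_size = n_symbols * avg_code_len = 3370 * 6.71 = 22612.7 bits
ratio = original_size / compressed_size = 26960 / 22612.7 = 1.1923

Compression ratio = 1.1923


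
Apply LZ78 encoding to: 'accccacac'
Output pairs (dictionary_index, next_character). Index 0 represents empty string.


LZ78 encoding steps:
Dictionary: {0: ''}
Step 1: w='' (idx 0), next='a' -> output (0, 'a'), add 'a' as idx 1
Step 2: w='' (idx 0), next='c' -> output (0, 'c'), add 'c' as idx 2
Step 3: w='c' (idx 2), next='c' -> output (2, 'c'), add 'cc' as idx 3
Step 4: w='c' (idx 2), next='a' -> output (2, 'a'), add 'ca' as idx 4
Step 5: w='ca' (idx 4), next='c' -> output (4, 'c'), add 'cac' as idx 5


Encoded: [(0, 'a'), (0, 'c'), (2, 'c'), (2, 'a'), (4, 'c')]


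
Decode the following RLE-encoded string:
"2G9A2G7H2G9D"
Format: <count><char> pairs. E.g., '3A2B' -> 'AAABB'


Expanding each <count><char> pair:
  2G -> 'GG'
  9A -> 'AAAAAAAAA'
  2G -> 'GG'
  7H -> 'HHHHHHH'
  2G -> 'GG'
  9D -> 'DDDDDDDDD'

Decoded = GGAAAAAAAAAGGHHHHHHHGGDDDDDDDDD


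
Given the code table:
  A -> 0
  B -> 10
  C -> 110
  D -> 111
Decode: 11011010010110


Decoding:
110 -> C
110 -> C
10 -> B
0 -> A
10 -> B
110 -> C


Result: CCBABC


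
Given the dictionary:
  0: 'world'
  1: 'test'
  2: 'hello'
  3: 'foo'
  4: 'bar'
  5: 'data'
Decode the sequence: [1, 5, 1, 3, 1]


Look up each index in the dictionary:
  1 -> 'test'
  5 -> 'data'
  1 -> 'test'
  3 -> 'foo'
  1 -> 'test'

Decoded: "test data test foo test"


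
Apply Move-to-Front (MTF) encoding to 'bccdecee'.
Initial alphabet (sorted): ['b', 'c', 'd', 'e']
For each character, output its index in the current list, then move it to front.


MTF encoding:
'b': index 0 in ['b', 'c', 'd', 'e'] -> ['b', 'c', 'd', 'e']
'c': index 1 in ['b', 'c', 'd', 'e'] -> ['c', 'b', 'd', 'e']
'c': index 0 in ['c', 'b', 'd', 'e'] -> ['c', 'b', 'd', 'e']
'd': index 2 in ['c', 'b', 'd', 'e'] -> ['d', 'c', 'b', 'e']
'e': index 3 in ['d', 'c', 'b', 'e'] -> ['e', 'd', 'c', 'b']
'c': index 2 in ['e', 'd', 'c', 'b'] -> ['c', 'e', 'd', 'b']
'e': index 1 in ['c', 'e', 'd', 'b'] -> ['e', 'c', 'd', 'b']
'e': index 0 in ['e', 'c', 'd', 'b'] -> ['e', 'c', 'd', 'b']


Output: [0, 1, 0, 2, 3, 2, 1, 0]


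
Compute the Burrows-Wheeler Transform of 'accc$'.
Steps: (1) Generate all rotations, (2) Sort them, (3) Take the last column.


Rotations (sorted):
  0: $accc -> last char: c
  1: accc$ -> last char: $
  2: c$acc -> last char: c
  3: cc$ac -> last char: c
  4: ccc$a -> last char: a


BWT = c$cca


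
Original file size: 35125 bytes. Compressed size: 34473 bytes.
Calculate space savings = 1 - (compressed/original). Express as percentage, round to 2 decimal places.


ratio = compressed/original = 34473/35125 = 0.981438
savings = 1 - ratio = 1 - 0.981438 = 0.018562
as a percentage: 0.018562 * 100 = 1.86%

Space savings = 1 - 34473/35125 = 1.86%


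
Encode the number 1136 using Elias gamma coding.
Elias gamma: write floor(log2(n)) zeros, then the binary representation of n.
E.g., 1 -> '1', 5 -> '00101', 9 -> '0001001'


num_bits = floor(log2(1136)) + 1 = 11
leading_zeros = num_bits - 1 = 10
binary(1136) = 10001110000

Elias gamma(1136) = '0000000000' + '10001110000' = 000000000010001110000 (21 bits)


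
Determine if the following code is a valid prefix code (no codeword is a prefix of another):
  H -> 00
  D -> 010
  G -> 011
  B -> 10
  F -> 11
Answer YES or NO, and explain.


Checking each pair (does one codeword prefix another?):
  H='00' vs D='010': no prefix
  H='00' vs G='011': no prefix
  H='00' vs B='10': no prefix
  H='00' vs F='11': no prefix
  D='010' vs H='00': no prefix
  D='010' vs G='011': no prefix
  D='010' vs B='10': no prefix
  D='010' vs F='11': no prefix
  G='011' vs H='00': no prefix
  G='011' vs D='010': no prefix
  G='011' vs B='10': no prefix
  G='011' vs F='11': no prefix
  B='10' vs H='00': no prefix
  B='10' vs D='010': no prefix
  B='10' vs G='011': no prefix
  B='10' vs F='11': no prefix
  F='11' vs H='00': no prefix
  F='11' vs D='010': no prefix
  F='11' vs G='011': no prefix
  F='11' vs B='10': no prefix
No violation found over all pairs.

YES -- this is a valid prefix code. No codeword is a prefix of any other codeword.
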